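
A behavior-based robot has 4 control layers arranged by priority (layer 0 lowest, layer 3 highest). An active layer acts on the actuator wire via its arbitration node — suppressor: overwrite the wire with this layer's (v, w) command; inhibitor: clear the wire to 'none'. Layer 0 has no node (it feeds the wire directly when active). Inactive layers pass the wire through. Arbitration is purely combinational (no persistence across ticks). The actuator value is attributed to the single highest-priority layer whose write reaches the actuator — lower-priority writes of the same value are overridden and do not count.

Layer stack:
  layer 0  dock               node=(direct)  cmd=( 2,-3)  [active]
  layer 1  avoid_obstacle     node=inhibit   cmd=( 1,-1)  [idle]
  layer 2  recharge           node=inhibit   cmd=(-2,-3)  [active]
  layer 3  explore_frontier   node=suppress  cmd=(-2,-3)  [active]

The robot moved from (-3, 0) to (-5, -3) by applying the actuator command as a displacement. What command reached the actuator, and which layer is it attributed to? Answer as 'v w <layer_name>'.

-2 -3 explore_frontier

displacement = (-5, -3) − (-3, 0) = (-2, -3)
L0 dock: active, feeds wire = (2, -3)
L1 avoid_obstacle: idle → wire stays (2, -3)
L2 recharge: active, inhibitor → wire = none
L3 explore_frontier: active, suppressor → wire = (-2, -3)
actuator = (-2, -3) — from layer 3 (explore_frontier)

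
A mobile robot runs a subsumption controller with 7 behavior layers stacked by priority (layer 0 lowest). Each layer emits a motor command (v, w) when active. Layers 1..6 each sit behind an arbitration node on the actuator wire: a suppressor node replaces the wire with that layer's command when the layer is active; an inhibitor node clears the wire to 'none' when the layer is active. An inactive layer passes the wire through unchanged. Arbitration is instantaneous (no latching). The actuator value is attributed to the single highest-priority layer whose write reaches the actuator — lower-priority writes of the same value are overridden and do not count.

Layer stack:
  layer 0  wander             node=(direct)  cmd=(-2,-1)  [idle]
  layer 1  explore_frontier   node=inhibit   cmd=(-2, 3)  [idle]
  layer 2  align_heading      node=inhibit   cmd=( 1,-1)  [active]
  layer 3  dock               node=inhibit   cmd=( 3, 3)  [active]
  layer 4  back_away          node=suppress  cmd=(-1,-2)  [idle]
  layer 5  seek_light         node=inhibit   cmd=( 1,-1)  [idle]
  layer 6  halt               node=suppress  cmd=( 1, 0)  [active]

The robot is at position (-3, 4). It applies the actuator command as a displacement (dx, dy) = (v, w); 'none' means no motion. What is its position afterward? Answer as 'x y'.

L0 wander: idle → wire = none
L1 explore_frontier: idle → wire stays none
L2 align_heading: active, inhibitor → wire = none
L3 dock: active, inhibitor → wire = none
L4 back_away: idle → wire stays none
L5 seek_light: idle → wire stays none
L6 halt: active, suppressor → wire = (1, 0)
actuator = (1, 0)
position: (-3, 4) + (1, 0) = (-2, 4)

-2 4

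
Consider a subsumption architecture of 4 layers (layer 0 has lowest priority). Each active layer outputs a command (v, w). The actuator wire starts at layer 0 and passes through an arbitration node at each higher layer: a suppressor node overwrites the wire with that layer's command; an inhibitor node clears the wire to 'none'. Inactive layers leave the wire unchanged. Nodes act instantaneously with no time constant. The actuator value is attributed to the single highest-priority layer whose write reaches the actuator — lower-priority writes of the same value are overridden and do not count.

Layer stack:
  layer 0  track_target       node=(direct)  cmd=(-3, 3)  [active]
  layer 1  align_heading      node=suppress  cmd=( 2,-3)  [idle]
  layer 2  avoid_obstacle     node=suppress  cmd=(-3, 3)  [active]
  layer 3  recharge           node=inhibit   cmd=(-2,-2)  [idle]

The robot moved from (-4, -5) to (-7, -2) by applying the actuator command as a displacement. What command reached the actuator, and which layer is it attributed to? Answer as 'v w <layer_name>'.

displacement = (-7, -2) − (-4, -5) = (-3, 3)
L0 track_target: active, feeds wire = (-3, 3)
L1 align_heading: idle → wire stays (-3, 3)
L2 avoid_obstacle: active, suppressor → wire = (-3, 3)
L3 recharge: idle → wire stays (-3, 3)
actuator = (-3, 3) — from layer 2 (avoid_obstacle)

-3 3 avoid_obstacle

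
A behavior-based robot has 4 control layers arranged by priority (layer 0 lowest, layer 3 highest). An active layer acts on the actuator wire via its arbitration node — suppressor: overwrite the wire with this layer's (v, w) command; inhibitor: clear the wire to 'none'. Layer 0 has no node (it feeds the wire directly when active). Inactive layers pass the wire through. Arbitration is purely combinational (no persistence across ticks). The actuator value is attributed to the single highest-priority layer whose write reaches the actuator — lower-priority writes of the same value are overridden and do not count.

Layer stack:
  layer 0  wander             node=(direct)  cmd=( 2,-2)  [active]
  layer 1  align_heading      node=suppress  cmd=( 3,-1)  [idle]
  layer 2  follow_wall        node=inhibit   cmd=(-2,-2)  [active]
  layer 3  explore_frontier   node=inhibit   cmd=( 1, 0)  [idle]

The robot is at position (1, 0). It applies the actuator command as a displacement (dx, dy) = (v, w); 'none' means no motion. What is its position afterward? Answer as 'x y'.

1 0

layer 0 (wander) active — direct: (2, -2)
layer 1 (align_heading) idle — unchanged: (2, -2)
layer 2 (follow_wall) active — inhibits: none
layer 3 (explore_frontier) idle — unchanged: none
→ actuator none
position: (1, 0) + none = (1, 0)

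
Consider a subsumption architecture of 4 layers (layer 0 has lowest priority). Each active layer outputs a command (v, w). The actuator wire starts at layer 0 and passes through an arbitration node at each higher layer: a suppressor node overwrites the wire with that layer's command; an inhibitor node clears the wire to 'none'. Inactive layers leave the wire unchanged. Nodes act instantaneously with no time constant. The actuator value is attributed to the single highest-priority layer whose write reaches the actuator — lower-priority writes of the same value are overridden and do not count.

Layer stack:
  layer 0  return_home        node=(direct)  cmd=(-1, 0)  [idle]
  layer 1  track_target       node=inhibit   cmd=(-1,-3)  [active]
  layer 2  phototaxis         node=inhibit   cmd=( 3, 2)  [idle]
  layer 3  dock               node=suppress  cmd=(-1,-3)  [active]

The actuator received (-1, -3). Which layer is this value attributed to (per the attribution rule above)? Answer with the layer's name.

layer 0 (return_home) idle — none
layer 1 (track_target) active — inhibits: none
layer 2 (phototaxis) idle — unchanged: none
layer 3 (dock) active — suppresses: (-1, -3)
→ actuator (-1, -3)
last writer: layer 3 = dock

dock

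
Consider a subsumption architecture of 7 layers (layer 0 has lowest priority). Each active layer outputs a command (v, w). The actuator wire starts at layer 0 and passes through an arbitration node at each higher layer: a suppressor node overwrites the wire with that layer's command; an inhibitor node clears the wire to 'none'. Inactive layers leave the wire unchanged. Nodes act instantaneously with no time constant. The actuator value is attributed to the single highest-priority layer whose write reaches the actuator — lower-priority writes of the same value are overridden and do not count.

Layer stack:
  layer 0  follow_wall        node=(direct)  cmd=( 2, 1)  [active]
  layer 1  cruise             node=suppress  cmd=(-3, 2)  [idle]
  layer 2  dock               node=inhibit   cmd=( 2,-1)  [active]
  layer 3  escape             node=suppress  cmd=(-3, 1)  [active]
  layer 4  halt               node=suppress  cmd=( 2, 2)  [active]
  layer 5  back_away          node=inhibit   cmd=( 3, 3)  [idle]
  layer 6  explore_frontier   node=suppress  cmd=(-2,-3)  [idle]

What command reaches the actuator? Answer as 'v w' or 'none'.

2 2

[0] follow_wall on; wire := (2, 1)
[1] cruise off; pass (2, 1)
[2] dock on (inhibit); wire := none
[3] escape on (suppress); wire := (-3, 1)
[4] halt on (suppress); wire := (2, 2)
[5] back_away off; pass (2, 2)
[6] explore_frontier off; pass (2, 2)
output (2, 2)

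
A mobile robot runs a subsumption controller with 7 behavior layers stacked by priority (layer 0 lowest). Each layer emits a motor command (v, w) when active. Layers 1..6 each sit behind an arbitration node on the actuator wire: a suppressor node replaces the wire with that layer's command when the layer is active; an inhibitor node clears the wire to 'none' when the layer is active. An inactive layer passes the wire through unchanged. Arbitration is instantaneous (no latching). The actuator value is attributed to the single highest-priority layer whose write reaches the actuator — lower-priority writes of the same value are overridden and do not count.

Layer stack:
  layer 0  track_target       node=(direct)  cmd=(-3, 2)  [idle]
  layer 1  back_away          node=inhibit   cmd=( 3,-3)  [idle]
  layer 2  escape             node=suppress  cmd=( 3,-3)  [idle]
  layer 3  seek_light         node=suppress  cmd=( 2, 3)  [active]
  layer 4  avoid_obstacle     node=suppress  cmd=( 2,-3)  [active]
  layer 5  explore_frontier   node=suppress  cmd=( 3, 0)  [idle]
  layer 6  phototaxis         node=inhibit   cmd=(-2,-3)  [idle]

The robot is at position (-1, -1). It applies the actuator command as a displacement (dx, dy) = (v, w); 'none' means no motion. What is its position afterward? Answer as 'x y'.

1 -4

L0 track_target: idle → wire = none
L1 back_away: idle → wire stays none
L2 escape: idle → wire stays none
L3 seek_light: active, suppressor → wire = (2, 3)
L4 avoid_obstacle: active, suppressor → wire = (2, -3)
L5 explore_frontier: idle → wire stays (2, -3)
L6 phototaxis: idle → wire stays (2, -3)
actuator = (2, -3)
position: (-1, -1) + (2, -3) = (1, -4)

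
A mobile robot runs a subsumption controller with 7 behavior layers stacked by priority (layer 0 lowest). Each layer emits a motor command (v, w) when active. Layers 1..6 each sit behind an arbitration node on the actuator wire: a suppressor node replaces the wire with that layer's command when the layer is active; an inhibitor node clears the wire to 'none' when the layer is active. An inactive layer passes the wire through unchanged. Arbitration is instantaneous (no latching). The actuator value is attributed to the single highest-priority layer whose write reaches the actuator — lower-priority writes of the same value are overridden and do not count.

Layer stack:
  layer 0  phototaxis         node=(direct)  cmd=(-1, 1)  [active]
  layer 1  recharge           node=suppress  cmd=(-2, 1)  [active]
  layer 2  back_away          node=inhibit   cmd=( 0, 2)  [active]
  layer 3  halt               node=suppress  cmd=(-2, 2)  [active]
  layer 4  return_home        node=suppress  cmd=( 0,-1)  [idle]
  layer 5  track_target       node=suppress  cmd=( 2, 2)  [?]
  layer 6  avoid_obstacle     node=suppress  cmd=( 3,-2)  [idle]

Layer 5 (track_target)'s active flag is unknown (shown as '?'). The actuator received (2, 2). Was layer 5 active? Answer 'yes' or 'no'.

yes

If layer 5 is active=yes:
  actuator would be (2, 2)
If layer 5 is active=no:
  actuator would be (-2, 2)
Observed (2, 2), so layer 5 was active.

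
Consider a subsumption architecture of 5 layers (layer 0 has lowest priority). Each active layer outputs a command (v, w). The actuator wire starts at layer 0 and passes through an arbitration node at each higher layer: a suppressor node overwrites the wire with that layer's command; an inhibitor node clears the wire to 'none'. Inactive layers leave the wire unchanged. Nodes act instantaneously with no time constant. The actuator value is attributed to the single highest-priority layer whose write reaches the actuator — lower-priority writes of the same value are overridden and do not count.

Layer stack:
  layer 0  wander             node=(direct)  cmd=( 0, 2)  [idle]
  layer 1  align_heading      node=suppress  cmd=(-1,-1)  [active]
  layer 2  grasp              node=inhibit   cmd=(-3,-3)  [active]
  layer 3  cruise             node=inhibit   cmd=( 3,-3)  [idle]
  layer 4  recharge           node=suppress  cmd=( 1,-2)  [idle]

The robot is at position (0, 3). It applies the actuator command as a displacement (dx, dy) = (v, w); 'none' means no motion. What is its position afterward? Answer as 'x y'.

layer 0 (wander) idle — none
layer 1 (align_heading) active — suppresses: (-1, -1)
layer 2 (grasp) active — inhibits: none
layer 3 (cruise) idle — unchanged: none
layer 4 (recharge) idle — unchanged: none
→ actuator none
position: (0, 3) + none = (0, 3)

0 3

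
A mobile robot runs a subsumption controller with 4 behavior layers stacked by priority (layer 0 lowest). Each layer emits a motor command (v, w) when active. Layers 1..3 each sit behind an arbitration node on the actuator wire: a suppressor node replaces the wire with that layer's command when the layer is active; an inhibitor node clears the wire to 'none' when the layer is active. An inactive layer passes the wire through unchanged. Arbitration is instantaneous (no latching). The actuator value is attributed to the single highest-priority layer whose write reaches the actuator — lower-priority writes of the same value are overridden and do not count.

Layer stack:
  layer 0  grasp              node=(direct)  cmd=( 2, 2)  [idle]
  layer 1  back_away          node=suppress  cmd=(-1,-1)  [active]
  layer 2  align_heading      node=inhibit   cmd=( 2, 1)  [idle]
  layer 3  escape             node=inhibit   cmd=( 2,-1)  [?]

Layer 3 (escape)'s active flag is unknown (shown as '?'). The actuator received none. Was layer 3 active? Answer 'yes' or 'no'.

If layer 3 is active=yes:
  actuator would be none
If layer 3 is active=no:
  actuator would be (-1, -1)
Observed none, so layer 3 was active.

yes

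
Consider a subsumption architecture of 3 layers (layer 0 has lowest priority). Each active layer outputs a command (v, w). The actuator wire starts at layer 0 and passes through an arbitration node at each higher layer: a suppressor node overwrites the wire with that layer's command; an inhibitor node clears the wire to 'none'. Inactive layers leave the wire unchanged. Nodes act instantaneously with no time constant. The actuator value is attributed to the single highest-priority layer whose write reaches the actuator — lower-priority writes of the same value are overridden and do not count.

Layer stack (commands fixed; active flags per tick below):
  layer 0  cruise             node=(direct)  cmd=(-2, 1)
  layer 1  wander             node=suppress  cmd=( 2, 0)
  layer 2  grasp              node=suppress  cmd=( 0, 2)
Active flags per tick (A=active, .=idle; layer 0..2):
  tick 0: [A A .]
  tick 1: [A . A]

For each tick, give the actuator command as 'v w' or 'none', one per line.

tick 0:
  L0 cruise: active, feeds wire = (-2, 1)
  L1 wander: active, suppressor → wire = (2, 0)
  L2 grasp: idle → wire stays (2, 0)
  actuator = (2, 0)
tick 1:
  L0 cruise: active, feeds wire = (-2, 1)
  L1 wander: idle → wire stays (-2, 1)
  L2 grasp: active, suppressor → wire = (0, 2)
  actuator = (0, 2)

2 0
0 2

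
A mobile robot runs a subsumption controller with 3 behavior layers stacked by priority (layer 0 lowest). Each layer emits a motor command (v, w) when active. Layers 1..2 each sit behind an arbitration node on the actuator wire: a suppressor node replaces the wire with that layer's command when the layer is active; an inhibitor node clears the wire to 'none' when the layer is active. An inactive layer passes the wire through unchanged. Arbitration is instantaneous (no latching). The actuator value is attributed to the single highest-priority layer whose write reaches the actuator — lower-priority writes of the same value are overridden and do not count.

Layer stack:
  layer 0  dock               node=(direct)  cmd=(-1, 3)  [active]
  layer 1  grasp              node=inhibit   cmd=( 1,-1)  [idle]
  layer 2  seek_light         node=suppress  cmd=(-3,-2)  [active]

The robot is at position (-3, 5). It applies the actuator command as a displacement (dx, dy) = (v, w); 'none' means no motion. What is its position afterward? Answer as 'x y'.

-6 3

L0 dock: active, feeds wire = (-1, 3)
L1 grasp: idle → wire stays (-1, 3)
L2 seek_light: active, suppressor → wire = (-3, -2)
actuator = (-3, -2)
position: (-3, 5) + (-3, -2) = (-6, 3)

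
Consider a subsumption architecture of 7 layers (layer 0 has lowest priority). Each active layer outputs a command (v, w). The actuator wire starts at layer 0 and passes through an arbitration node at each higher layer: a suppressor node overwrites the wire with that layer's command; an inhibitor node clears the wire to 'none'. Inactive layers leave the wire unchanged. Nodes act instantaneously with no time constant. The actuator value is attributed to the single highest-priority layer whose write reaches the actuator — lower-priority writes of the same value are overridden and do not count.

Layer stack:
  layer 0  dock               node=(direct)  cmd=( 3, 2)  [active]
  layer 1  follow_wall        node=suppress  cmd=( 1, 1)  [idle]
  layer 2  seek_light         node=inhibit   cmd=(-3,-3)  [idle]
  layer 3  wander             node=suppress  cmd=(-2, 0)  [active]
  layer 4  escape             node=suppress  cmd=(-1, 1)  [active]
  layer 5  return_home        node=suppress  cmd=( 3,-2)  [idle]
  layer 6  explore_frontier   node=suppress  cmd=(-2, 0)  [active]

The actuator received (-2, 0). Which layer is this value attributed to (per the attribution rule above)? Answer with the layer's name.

explore_frontier

L0 dock: active, feeds wire = (3, 2)
L1 follow_wall: idle → wire stays (3, 2)
L2 seek_light: idle → wire stays (3, 2)
L3 wander: active, suppressor → wire = (-2, 0)
L4 escape: active, suppressor → wire = (-1, 1)
L5 return_home: idle → wire stays (-1, 1)
L6 explore_frontier: active, suppressor → wire = (-2, 0)
actuator = (-2, 0)
last writer: layer 6 = explore_frontier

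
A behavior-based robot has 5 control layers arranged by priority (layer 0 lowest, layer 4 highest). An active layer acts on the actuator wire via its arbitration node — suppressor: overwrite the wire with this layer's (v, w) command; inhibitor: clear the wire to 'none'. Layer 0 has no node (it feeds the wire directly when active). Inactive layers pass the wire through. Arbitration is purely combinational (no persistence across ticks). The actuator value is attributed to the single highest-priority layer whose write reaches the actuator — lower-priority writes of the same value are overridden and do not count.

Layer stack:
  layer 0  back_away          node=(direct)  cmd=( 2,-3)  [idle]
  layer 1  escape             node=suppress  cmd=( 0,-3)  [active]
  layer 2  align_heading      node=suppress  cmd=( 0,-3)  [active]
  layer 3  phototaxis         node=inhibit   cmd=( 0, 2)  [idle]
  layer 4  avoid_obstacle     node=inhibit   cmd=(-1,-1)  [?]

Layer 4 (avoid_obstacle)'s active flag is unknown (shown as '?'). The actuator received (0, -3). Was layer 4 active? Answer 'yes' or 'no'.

no

If layer 4 is active=yes:
  actuator would be none
If layer 4 is active=no:
  actuator would be (0, -3)
Observed (0, -3), so layer 4 was idle.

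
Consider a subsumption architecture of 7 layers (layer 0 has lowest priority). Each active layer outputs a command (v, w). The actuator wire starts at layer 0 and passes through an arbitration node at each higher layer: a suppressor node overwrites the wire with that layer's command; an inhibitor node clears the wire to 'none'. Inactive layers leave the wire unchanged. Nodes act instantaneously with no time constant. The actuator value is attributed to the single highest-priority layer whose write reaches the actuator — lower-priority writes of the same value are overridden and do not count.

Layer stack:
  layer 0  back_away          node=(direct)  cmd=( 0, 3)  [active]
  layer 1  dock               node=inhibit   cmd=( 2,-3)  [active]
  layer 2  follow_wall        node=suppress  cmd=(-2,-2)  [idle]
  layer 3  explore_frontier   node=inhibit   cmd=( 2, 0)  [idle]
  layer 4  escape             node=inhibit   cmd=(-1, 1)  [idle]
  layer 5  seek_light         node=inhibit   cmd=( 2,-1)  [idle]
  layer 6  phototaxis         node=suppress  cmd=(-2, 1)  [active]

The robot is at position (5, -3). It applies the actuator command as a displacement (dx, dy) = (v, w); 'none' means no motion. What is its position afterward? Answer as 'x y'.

3 -2

L0 back_away: active, feeds wire = (0, 3)
L1 dock: active, inhibitor → wire = none
L2 follow_wall: idle → wire stays none
L3 explore_frontier: idle → wire stays none
L4 escape: idle → wire stays none
L5 seek_light: idle → wire stays none
L6 phototaxis: active, suppressor → wire = (-2, 1)
actuator = (-2, 1)
position: (5, -3) + (-2, 1) = (3, -2)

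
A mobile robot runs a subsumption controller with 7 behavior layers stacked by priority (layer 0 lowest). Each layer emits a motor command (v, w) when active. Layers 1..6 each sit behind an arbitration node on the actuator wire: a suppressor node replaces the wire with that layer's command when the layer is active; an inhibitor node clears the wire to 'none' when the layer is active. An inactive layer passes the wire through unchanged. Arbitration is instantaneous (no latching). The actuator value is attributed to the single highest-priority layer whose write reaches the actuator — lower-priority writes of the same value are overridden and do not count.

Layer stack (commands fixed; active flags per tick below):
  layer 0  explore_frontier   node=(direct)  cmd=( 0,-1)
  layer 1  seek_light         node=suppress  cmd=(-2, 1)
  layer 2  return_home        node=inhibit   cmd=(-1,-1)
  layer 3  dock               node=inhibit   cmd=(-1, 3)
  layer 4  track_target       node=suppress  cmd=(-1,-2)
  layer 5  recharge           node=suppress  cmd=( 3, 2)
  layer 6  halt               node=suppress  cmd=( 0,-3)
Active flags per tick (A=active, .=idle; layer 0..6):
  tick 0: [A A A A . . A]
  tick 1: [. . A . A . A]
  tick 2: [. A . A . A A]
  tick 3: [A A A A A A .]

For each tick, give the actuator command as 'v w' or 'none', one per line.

0 -3
0 -3
0 -3
3 2

tick 0:
  L0 explore_frontier: active, feeds wire = (0, -1)
  L1 seek_light: active, suppressor → wire = (-2, 1)
  L2 return_home: active, inhibitor → wire = none
  L3 dock: active, inhibitor → wire = none
  L4 track_target: idle → wire stays none
  L5 recharge: idle → wire stays none
  L6 halt: active, suppressor → wire = (0, -3)
  actuator = (0, -3)
tick 1:
  L0 explore_frontier: idle → wire = none
  L1 seek_light: idle → wire stays none
  L2 return_home: active, inhibitor → wire = none
  L3 dock: idle → wire stays none
  L4 track_target: active, suppressor → wire = (-1, -2)
  L5 recharge: idle → wire stays (-1, -2)
  L6 halt: active, suppressor → wire = (0, -3)
  actuator = (0, -3)
tick 2:
  L0 explore_frontier: idle → wire = none
  L1 seek_light: active, suppressor → wire = (-2, 1)
  L2 return_home: idle → wire stays (-2, 1)
  L3 dock: active, inhibitor → wire = none
  L4 track_target: idle → wire stays none
  L5 recharge: active, suppressor → wire = (3, 2)
  L6 halt: active, suppressor → wire = (0, -3)
  actuator = (0, -3)
tick 3:
  L0 explore_frontier: active, feeds wire = (0, -1)
  L1 seek_light: active, suppressor → wire = (-2, 1)
  L2 return_home: active, inhibitor → wire = none
  L3 dock: active, inhibitor → wire = none
  L4 track_target: active, suppressor → wire = (-1, -2)
  L5 recharge: active, suppressor → wire = (3, 2)
  L6 halt: idle → wire stays (3, 2)
  actuator = (3, 2)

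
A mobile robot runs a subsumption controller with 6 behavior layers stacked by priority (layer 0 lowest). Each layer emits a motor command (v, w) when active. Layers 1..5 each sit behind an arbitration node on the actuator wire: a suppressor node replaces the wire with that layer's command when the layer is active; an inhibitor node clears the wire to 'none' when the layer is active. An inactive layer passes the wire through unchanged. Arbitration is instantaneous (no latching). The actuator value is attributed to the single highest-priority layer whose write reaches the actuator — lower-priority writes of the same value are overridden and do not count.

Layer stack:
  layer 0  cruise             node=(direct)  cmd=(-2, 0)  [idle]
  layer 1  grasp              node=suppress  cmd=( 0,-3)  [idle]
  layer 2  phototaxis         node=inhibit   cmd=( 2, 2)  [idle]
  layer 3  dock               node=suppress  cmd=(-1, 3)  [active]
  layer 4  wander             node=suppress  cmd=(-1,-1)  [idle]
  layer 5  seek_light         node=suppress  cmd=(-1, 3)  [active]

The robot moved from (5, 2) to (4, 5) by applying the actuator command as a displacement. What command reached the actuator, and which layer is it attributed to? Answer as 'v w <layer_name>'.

displacement = (4, 5) − (5, 2) = (-1, 3)
[0] cruise off; wire := none
[1] grasp off; pass none
[2] phototaxis off; pass none
[3] dock on (suppress); wire := (-1, 3)
[4] wander off; pass (-1, 3)
[5] seek_light on (suppress); wire := (-1, 3)
output (-1, 3) — from layer 5 (seek_light)

-1 3 seek_light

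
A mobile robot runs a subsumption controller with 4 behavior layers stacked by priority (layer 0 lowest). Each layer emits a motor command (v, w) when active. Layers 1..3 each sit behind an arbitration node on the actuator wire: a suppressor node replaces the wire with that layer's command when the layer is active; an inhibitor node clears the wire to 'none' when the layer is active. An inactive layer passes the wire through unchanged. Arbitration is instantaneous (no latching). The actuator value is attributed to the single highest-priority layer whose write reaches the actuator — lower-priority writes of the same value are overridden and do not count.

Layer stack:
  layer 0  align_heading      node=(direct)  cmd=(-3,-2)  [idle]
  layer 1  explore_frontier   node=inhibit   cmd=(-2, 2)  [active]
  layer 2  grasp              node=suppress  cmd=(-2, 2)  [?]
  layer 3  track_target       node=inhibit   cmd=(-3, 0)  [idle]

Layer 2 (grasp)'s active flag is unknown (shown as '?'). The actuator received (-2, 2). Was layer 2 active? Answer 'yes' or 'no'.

If layer 2 is active=yes:
  actuator would be (-2, 2)
If layer 2 is active=no:
  actuator would be none
Observed (-2, 2), so layer 2 was active.

yes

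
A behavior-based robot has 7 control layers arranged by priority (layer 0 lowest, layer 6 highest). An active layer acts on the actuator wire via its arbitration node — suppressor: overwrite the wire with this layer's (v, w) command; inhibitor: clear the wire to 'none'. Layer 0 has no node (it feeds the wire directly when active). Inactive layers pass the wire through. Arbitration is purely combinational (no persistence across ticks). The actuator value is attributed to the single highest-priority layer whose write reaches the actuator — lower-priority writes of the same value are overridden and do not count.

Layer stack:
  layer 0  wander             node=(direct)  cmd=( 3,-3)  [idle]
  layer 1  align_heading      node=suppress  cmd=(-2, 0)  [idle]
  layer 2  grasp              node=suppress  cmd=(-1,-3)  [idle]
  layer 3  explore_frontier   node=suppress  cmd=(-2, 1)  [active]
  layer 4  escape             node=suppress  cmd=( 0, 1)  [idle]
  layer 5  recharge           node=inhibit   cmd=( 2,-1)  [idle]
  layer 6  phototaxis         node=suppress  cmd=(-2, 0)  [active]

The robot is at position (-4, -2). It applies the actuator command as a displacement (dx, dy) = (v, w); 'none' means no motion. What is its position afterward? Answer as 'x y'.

L0 wander: idle → wire = none
L1 align_heading: idle → wire stays none
L2 grasp: idle → wire stays none
L3 explore_frontier: active, suppressor → wire = (-2, 1)
L4 escape: idle → wire stays (-2, 1)
L5 recharge: idle → wire stays (-2, 1)
L6 phototaxis: active, suppressor → wire = (-2, 0)
actuator = (-2, 0)
position: (-4, -2) + (-2, 0) = (-6, -2)

-6 -2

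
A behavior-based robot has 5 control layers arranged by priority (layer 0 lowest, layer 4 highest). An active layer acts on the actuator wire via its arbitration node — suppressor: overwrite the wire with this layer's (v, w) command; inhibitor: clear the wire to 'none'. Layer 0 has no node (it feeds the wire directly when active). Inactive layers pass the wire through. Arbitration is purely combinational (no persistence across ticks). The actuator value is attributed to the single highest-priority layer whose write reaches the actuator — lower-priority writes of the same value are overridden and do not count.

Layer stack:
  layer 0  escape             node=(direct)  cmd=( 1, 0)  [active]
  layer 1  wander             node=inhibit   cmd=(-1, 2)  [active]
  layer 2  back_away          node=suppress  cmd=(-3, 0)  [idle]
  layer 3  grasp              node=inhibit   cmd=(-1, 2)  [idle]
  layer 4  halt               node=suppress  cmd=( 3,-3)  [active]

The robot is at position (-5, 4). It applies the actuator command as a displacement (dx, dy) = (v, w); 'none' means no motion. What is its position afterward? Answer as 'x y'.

[0] escape on; wire := (1, 0)
[1] wander on (inhibit); wire := none
[2] back_away off; pass none
[3] grasp off; pass none
[4] halt on (suppress); wire := (3, -3)
output (3, -3)
position: (-5, 4) + (3, -3) = (-2, 1)

-2 1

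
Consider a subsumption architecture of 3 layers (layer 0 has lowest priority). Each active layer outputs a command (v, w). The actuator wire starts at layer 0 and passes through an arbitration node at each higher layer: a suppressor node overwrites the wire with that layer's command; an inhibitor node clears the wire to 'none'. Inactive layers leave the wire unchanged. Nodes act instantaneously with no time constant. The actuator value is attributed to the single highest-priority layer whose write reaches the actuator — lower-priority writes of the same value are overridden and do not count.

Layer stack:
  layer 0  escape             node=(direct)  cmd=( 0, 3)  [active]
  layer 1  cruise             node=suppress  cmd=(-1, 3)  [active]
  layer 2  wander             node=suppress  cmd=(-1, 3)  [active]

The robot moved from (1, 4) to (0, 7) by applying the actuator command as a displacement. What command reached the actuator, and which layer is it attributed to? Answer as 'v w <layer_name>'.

-1 3 wander

displacement = (0, 7) − (1, 4) = (-1, 3)
L0 escape: active, feeds wire = (0, 3)
L1 cruise: active, suppressor → wire = (-1, 3)
L2 wander: active, suppressor → wire = (-1, 3)
actuator = (-1, 3) — from layer 2 (wander)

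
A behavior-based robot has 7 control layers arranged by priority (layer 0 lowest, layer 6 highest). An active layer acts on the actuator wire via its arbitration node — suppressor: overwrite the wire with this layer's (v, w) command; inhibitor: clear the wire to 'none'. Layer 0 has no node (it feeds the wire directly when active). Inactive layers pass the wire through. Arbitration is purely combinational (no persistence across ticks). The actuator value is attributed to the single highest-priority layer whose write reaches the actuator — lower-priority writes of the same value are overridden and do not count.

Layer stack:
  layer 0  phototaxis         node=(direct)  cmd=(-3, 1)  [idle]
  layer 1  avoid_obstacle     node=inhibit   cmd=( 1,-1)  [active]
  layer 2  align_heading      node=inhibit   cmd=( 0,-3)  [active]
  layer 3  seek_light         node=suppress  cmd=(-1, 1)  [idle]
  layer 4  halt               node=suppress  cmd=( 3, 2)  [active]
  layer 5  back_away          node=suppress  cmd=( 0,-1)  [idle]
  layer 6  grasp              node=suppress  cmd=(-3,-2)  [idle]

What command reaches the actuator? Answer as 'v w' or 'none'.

3 2

L0 phototaxis: idle → wire = none
L1 avoid_obstacle: active, inhibitor → wire = none
L2 align_heading: active, inhibitor → wire = none
L3 seek_light: idle → wire stays none
L4 halt: active, suppressor → wire = (3, 2)
L5 back_away: idle → wire stays (3, 2)
L6 grasp: idle → wire stays (3, 2)
actuator = (3, 2)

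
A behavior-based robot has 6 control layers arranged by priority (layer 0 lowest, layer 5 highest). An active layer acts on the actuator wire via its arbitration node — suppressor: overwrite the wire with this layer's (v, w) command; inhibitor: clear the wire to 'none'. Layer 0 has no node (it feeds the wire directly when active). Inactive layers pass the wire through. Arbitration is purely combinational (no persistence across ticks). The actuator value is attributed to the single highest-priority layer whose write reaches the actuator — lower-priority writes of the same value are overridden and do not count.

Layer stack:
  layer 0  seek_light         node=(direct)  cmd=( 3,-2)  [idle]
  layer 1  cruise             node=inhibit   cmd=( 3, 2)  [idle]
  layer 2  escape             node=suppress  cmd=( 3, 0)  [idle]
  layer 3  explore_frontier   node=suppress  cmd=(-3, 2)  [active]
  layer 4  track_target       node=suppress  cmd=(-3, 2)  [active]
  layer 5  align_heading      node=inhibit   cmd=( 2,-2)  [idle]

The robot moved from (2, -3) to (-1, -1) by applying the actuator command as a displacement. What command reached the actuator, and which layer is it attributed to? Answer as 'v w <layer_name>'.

-3 2 track_target

displacement = (-1, -1) − (2, -3) = (-3, 2)
[0] seek_light off; wire := none
[1] cruise off; pass none
[2] escape off; pass none
[3] explore_frontier on (suppress); wire := (-3, 2)
[4] track_target on (suppress); wire := (-3, 2)
[5] align_heading off; pass (-3, 2)
output (-3, 2) — from layer 4 (track_target)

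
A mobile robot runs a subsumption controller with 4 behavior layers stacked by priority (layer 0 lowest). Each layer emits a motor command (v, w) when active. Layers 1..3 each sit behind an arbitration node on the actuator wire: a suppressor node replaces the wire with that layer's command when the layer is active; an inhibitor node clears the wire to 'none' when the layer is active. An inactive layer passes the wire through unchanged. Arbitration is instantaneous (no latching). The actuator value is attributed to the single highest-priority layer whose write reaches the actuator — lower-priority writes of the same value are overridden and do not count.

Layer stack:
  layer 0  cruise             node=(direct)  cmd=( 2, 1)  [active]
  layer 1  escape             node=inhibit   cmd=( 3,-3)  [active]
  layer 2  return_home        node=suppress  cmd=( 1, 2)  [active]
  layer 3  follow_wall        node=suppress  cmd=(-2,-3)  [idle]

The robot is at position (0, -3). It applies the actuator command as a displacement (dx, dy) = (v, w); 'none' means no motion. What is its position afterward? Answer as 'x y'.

layer 0 (cruise) active — direct: (2, 1)
layer 1 (escape) active — inhibits: none
layer 2 (return_home) active — suppresses: (1, 2)
layer 3 (follow_wall) idle — unchanged: (1, 2)
→ actuator (1, 2)
position: (0, -3) + (1, 2) = (1, -1)

1 -1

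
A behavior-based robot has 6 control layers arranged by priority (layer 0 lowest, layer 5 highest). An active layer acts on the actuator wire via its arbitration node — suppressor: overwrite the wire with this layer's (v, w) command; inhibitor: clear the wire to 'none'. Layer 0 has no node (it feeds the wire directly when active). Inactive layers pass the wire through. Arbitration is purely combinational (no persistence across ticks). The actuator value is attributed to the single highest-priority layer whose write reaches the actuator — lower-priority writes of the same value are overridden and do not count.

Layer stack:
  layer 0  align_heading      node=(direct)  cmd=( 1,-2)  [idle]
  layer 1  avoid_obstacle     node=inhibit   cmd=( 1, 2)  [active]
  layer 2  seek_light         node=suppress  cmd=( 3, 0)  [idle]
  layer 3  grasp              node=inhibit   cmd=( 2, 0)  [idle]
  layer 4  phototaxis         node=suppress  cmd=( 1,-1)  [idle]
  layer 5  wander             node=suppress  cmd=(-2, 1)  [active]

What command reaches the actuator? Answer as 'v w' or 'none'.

-2 1

L0 align_heading: idle → wire = none
L1 avoid_obstacle: active, inhibitor → wire = none
L2 seek_light: idle → wire stays none
L3 grasp: idle → wire stays none
L4 phototaxis: idle → wire stays none
L5 wander: active, suppressor → wire = (-2, 1)
actuator = (-2, 1)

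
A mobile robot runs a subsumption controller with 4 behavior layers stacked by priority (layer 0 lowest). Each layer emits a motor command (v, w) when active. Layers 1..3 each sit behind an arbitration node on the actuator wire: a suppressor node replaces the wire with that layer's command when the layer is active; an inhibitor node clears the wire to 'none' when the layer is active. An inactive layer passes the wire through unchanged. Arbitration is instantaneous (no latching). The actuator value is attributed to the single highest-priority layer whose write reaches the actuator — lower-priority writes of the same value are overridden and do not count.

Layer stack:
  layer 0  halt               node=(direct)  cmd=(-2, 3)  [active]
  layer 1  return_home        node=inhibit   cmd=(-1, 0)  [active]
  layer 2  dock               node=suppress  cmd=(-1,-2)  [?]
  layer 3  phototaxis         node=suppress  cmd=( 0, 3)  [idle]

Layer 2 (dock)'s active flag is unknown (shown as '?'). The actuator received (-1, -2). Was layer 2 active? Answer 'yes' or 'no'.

If layer 2 is active=yes:
  actuator would be (-1, -2)
If layer 2 is active=no:
  actuator would be none
Observed (-1, -2), so layer 2 was active.

yes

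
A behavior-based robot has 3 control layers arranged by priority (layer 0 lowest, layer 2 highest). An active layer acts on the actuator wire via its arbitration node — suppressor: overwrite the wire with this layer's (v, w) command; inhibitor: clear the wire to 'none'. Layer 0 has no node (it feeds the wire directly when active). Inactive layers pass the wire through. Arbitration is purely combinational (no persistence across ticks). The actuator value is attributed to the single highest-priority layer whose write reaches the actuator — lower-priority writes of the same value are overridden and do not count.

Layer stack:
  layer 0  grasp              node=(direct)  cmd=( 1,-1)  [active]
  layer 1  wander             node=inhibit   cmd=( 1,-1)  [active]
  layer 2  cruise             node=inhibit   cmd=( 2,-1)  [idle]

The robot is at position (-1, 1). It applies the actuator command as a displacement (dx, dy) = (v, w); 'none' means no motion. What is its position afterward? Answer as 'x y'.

-1 1

[0] grasp on; wire := (1, -1)
[1] wander on (inhibit); wire := none
[2] cruise off; pass none
output none
position: (-1, 1) + none = (-1, 1)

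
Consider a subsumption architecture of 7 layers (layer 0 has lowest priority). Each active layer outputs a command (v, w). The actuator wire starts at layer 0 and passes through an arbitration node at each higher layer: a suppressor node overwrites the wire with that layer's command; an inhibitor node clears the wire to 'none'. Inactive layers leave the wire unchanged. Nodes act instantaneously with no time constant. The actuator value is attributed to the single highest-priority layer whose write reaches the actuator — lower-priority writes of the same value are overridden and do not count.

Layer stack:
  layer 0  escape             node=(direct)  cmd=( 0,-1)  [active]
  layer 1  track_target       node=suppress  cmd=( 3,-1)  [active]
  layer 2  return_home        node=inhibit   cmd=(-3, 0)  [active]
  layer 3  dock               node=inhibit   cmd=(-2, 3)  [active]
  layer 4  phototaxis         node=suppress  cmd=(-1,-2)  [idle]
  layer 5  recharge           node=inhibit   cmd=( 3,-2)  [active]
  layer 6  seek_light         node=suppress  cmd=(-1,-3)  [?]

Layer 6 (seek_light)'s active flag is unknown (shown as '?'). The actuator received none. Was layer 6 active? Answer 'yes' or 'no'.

no

If layer 6 is active=yes:
  actuator would be (-1, -3)
If layer 6 is active=no:
  actuator would be none
Observed none, so layer 6 was idle.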